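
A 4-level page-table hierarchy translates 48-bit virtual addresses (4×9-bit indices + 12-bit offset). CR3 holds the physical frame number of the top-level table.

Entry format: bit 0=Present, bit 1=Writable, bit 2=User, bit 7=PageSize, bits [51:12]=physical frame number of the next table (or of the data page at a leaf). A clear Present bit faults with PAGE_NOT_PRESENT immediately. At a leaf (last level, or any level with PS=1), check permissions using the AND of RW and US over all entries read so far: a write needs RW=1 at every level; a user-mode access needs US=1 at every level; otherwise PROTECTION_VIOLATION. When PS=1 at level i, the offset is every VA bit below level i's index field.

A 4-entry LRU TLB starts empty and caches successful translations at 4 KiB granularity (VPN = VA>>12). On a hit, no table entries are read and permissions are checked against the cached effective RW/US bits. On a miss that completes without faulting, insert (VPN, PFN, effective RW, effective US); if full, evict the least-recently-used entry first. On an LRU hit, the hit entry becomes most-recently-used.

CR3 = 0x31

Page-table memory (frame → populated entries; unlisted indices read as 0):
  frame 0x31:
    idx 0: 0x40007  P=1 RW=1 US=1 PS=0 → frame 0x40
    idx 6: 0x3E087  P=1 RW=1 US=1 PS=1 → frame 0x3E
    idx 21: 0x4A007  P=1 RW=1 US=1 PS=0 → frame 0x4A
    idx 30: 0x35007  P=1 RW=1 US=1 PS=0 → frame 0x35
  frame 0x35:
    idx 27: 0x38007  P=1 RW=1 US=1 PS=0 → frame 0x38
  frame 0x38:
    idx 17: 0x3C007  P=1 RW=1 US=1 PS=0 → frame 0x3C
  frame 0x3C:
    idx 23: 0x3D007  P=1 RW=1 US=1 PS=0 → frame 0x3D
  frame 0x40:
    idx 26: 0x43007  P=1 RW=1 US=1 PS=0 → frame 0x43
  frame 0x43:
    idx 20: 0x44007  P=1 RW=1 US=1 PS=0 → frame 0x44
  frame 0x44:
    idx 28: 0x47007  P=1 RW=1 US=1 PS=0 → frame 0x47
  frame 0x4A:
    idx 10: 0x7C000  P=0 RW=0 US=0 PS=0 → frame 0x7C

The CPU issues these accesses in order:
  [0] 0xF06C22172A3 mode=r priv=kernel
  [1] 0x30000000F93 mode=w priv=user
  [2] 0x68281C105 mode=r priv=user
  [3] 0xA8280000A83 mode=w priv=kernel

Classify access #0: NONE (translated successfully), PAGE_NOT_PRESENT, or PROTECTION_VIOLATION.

Per-access translation:
#0 VA=0xF06C22172A3 (r,kernel):
  lvl0: tbl 0x31, slot 30 ⇒ 0x35007 (P1/RW1/US1/PS0)
  lvl1: tbl 0x35, slot 27 ⇒ 0x38007 (P1/RW1/US1/PS0)
  lvl2: tbl 0x38, slot 17 ⇒ 0x3C007 (P1/RW1/US1/PS0)
  lvl3: tbl 0x3C, slot 23 ⇒ 0x3D007 (P1/RW1/US1/PS0)
  → PA=0x3D2A3  (4 entries read)
#1 VA=0x30000000F93 (w,user):
  lvl0: tbl 0x31, slot 6 ⇒ 0x3E087 (P1/RW1/US1/PS1)
  → PA=0x3EF93 (huge @L0)  (1 entries read)
#2 VA=0x68281C105 (r,user):
  lvl0: tbl 0x31, slot 0 ⇒ 0x40007 (P1/RW1/US1/PS0)
  lvl1: tbl 0x40, slot 26 ⇒ 0x43007 (P1/RW1/US1/PS0)
  lvl2: tbl 0x43, slot 20 ⇒ 0x44007 (P1/RW1/US1/PS0)
  lvl3: tbl 0x44, slot 28 ⇒ 0x47007 (P1/RW1/US1/PS0)
  → PA=0x47105  (4 entries read)
#3 VA=0xA8280000A83 (w,kernel):
  lvl0: tbl 0x31, slot 21 ⇒ 0x4A007 (P1/RW1/US1/PS0)
  lvl1: tbl 0x4A, slot 10 ⇒ 0x7C000 (P0/RW0/US0/PS0)
  → PAGE_NOT_PRESENT  (2 entries read)

Access #0 fault: NONE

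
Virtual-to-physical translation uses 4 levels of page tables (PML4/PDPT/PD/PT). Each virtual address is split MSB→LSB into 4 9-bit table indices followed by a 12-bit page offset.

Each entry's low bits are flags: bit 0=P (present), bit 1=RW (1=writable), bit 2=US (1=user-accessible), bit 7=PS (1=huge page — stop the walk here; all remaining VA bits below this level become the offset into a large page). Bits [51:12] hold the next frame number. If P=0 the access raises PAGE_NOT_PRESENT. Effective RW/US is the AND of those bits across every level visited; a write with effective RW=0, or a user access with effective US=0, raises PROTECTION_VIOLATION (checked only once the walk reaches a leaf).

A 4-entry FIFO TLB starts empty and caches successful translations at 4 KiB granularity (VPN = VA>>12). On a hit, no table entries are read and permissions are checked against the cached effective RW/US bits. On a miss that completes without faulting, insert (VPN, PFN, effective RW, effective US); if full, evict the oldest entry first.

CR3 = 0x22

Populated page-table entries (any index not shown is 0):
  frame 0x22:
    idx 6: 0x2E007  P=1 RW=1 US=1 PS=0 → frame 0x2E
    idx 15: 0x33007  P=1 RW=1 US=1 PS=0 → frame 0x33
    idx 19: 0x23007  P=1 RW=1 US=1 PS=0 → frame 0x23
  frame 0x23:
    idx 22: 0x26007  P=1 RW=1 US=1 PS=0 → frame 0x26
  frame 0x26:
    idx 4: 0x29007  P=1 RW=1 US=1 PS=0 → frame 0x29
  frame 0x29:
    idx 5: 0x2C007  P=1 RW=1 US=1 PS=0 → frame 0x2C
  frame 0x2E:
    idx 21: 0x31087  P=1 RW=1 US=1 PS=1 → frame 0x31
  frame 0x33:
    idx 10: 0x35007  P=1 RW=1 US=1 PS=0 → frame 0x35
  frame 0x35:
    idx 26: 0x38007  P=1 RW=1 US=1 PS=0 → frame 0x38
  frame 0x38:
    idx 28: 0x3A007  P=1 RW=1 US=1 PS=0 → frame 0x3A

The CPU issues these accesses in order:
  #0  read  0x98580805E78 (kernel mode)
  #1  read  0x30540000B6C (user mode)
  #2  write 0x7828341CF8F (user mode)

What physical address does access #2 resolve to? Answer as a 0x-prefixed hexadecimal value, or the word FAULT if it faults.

Trace:
#0 VA=0x98580805E78 (r,kernel):
  lvl0: tbl 0x22, slot 19 ⇒ 0x23007 (P1/RW1/US1/PS0)
  lvl1: tbl 0x23, slot 22 ⇒ 0x26007 (P1/RW1/US1/PS0)
  lvl2: tbl 0x26, slot 4 ⇒ 0x29007 (P1/RW1/US1/PS0)
  lvl3: tbl 0x29, slot 5 ⇒ 0x2C007 (P1/RW1/US1/PS0)
  → PA=0x2CE78  (4 entries read)
#1 VA=0x30540000B6C (r,user):
  lvl0: tbl 0x22, slot 6 ⇒ 0x2E007 (P1/RW1/US1/PS0)
  lvl1: tbl 0x2E, slot 21 ⇒ 0x31087 (P1/RW1/US1/PS1)
  → PA=0x31B6C (huge @L1)  (2 entries read)
#2 VA=0x7828341CF8F (w,user):
  lvl0: tbl 0x22, slot 15 ⇒ 0x33007 (P1/RW1/US1/PS0)
  lvl1: tbl 0x33, slot 10 ⇒ 0x35007 (P1/RW1/US1/PS0)
  lvl2: tbl 0x35, slot 26 ⇒ 0x38007 (P1/RW1/US1/PS0)
  lvl3: tbl 0x38, slot 28 ⇒ 0x3A007 (P1/RW1/US1/PS0)
  → PA=0x3AF8F  (4 entries read)

Access #2 PA: 0x3AF8F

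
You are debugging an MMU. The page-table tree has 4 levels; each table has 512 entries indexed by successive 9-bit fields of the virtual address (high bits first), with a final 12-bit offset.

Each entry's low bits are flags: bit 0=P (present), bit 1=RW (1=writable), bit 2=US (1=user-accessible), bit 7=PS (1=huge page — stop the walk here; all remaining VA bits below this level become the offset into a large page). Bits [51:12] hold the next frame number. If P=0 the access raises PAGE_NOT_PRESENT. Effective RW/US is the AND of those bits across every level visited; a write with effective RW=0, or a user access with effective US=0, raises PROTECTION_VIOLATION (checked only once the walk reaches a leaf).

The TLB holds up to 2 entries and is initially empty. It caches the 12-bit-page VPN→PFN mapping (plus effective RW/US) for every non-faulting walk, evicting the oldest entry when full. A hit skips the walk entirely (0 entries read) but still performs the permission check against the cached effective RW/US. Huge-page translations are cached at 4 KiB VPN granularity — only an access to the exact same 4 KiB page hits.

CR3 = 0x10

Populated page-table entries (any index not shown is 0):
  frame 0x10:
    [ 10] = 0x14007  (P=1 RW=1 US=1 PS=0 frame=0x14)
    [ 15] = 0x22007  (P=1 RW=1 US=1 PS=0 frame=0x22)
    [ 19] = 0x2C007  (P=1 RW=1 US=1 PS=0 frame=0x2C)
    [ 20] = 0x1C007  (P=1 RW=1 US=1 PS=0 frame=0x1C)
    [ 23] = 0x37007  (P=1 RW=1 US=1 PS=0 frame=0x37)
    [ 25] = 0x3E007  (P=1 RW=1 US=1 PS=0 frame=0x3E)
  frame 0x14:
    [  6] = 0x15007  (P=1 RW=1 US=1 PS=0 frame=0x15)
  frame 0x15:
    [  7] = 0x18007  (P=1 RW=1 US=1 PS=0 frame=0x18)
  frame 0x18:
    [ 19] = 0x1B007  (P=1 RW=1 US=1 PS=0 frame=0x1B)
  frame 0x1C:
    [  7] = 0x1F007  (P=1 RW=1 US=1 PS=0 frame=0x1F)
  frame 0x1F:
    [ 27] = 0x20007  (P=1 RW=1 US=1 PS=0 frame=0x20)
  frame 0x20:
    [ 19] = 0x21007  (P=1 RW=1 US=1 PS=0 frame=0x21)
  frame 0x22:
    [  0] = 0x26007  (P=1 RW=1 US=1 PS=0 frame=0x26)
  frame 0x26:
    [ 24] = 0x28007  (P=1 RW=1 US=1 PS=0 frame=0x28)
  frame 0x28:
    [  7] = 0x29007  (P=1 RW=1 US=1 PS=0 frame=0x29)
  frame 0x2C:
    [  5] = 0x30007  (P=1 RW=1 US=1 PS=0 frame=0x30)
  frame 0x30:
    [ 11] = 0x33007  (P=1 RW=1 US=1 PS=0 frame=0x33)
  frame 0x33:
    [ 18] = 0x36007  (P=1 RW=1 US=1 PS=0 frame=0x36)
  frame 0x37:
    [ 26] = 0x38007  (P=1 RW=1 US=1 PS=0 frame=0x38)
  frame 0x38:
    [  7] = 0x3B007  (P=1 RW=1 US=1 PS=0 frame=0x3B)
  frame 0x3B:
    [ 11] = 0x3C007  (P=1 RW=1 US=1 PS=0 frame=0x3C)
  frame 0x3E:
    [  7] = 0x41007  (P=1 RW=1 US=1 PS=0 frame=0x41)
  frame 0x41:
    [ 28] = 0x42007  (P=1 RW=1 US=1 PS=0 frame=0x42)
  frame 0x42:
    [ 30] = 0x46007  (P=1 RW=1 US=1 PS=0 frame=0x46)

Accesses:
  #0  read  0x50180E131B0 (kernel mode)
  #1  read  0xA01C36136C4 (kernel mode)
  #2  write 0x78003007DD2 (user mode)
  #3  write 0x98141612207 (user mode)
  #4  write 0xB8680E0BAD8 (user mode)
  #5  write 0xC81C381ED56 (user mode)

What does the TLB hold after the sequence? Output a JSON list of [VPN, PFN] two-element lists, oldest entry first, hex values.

Trace:
#0 VA=0x50180E131B0 (r,kernel):
  L0 @0x10[10] → 0x14007  P=1,RW=1,US=1,PS=0
  L1 @0x14[6] → 0x15007  P=1,RW=1,US=1,PS=0
  L2 @0x15[7] → 0x18007  P=1,RW=1,US=1,PS=0
  L3 @0x18[19] → 0x1B007  P=1,RW=1,US=1,PS=0
  ⇒ phys 0x1B1B0  [4 reads]
#1 VA=0xA01C36136C4 (r,kernel):
  L0 @0x10[20] → 0x1C007  P=1,RW=1,US=1,PS=0
  L1 @0x1C[7] → 0x1F007  P=1,RW=1,US=1,PS=0
  L2 @0x1F[27] → 0x20007  P=1,RW=1,US=1,PS=0
  L3 @0x20[19] → 0x21007  P=1,RW=1,US=1,PS=0
  ⇒ phys 0x216C4  [4 reads]
#2 VA=0x78003007DD2 (w,user):
  L0 @0x10[15] → 0x22007  P=1,RW=1,US=1,PS=0
  L1 @0x22[0] → 0x26007  P=1,RW=1,US=1,PS=0
  L2 @0x26[24] → 0x28007  P=1,RW=1,US=1,PS=0
  L3 @0x28[7] → 0x29007  P=1,RW=1,US=1,PS=0
  ⇒ phys 0x29DD2  [4 reads]
#3 VA=0x98141612207 (w,user):
  L0 @0x10[19] → 0x2C007  P=1,RW=1,US=1,PS=0
  L1 @0x2C[5] → 0x30007  P=1,RW=1,US=1,PS=0
  L2 @0x30[11] → 0x33007  P=1,RW=1,US=1,PS=0
  L3 @0x33[18] → 0x36007  P=1,RW=1,US=1,PS=0
  ⇒ phys 0x36207  [4 reads]
#4 VA=0xB8680E0BAD8 (w,user):
  L0 @0x10[23] → 0x37007  P=1,RW=1,US=1,PS=0
  L1 @0x37[26] → 0x38007  P=1,RW=1,US=1,PS=0
  L2 @0x38[7] → 0x3B007  P=1,RW=1,US=1,PS=0
  L3 @0x3B[11] → 0x3C007  P=1,RW=1,US=1,PS=0
  ⇒ phys 0x3CAD8  [4 reads]
#5 VA=0xC81C381ED56 (w,user):
  L0 @0x10[25] → 0x3E007  P=1,RW=1,US=1,PS=0
  L1 @0x3E[7] → 0x41007  P=1,RW=1,US=1,PS=0
  L2 @0x41[28] → 0x42007  P=1,RW=1,US=1,PS=0
  L3 @0x42[30] → 0x46007  P=1,RW=1,US=1,PS=0
  ⇒ phys 0x46D56  [4 reads]

TLB: [["0xB8680E0B", "0x3C"], ["0xC81C381E", "0x46"]]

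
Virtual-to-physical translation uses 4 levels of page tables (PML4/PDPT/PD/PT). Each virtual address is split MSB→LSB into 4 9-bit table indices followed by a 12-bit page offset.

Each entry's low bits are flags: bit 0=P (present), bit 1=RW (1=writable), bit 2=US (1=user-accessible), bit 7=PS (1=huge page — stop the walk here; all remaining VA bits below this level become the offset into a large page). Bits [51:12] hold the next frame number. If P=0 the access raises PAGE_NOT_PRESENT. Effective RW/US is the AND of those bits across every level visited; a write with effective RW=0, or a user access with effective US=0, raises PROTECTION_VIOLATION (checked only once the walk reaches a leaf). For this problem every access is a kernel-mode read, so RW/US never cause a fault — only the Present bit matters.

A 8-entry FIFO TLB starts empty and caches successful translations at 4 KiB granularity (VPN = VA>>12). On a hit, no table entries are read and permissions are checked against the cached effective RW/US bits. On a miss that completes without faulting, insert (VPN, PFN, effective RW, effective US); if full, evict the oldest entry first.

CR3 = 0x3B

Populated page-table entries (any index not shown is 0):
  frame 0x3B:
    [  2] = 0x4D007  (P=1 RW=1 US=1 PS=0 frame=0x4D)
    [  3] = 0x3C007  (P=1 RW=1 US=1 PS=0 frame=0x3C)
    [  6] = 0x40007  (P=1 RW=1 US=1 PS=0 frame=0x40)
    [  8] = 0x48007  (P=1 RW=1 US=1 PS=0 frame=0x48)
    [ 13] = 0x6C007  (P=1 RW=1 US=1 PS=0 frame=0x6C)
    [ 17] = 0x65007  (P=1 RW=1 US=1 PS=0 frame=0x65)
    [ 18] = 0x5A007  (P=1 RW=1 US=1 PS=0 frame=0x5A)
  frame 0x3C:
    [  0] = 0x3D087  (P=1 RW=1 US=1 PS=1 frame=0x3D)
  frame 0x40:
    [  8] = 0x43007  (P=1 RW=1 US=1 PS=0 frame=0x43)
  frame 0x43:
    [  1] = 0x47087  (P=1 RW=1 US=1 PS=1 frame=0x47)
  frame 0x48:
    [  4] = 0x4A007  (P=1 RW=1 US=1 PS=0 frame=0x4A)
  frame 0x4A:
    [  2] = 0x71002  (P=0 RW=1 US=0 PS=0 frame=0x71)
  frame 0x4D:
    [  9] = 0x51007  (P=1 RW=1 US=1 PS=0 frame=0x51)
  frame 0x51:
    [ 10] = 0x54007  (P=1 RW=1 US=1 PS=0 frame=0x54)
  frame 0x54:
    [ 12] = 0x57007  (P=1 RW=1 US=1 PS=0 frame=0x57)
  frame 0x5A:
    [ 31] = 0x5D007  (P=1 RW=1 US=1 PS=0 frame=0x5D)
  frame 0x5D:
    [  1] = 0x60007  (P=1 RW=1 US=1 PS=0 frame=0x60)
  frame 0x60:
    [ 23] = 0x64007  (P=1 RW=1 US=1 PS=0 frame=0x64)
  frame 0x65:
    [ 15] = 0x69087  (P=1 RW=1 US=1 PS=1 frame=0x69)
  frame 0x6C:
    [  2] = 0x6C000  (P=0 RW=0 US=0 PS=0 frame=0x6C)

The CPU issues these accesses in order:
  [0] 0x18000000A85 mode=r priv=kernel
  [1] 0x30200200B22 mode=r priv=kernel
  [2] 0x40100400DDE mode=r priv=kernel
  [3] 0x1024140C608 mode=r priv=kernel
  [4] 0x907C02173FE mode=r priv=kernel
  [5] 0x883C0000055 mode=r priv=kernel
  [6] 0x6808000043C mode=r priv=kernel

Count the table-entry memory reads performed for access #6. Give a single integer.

Per-access translation:
#0 VA=0x18000000A85 (r,kernel):
  L0 @0x3B[3] → 0x3C007  P=1,RW=1,US=1,PS=0
  L1 @0x3C[0] → 0x3D087  P=1,RW=1,US=1,PS=1
  ⇒ phys 0x3DA85 (huge @L1)  [2 reads]
#1 VA=0x30200200B22 (r,kernel):
  L0 @0x3B[6] → 0x40007  P=1,RW=1,US=1,PS=0
  L1 @0x40[8] → 0x43007  P=1,RW=1,US=1,PS=0
  L2 @0x43[1] → 0x47087  P=1,RW=1,US=1,PS=1
  ⇒ phys 0x47B22 (huge @L2)  [3 reads]
#2 VA=0x40100400DDE (r,kernel):
  L0 @0x3B[8] → 0x48007  P=1,RW=1,US=1,PS=0
  L1 @0x48[4] → 0x4A007  P=1,RW=1,US=1,PS=0
  L2 @0x4A[2] → 0x71002  P=0,RW=1,US=0,PS=0
  ✗ PAGE_NOT_PRESENT  [3 reads]
#3 VA=0x1024140C608 (r,kernel):
  L0 @0x3B[2] → 0x4D007  P=1,RW=1,US=1,PS=0
  L1 @0x4D[9] → 0x51007  P=1,RW=1,US=1,PS=0
  L2 @0x51[10] → 0x54007  P=1,RW=1,US=1,PS=0
  L3 @0x54[12] → 0x57007  P=1,RW=1,US=1,PS=0
  ⇒ phys 0x57608  [4 reads]
#4 VA=0x907C02173FE (r,kernel):
  L0 @0x3B[18] → 0x5A007  P=1,RW=1,US=1,PS=0
  L1 @0x5A[31] → 0x5D007  P=1,RW=1,US=1,PS=0
  L2 @0x5D[1] → 0x60007  P=1,RW=1,US=1,PS=0
  L3 @0x60[23] → 0x64007  P=1,RW=1,US=1,PS=0
  ⇒ phys 0x643FE  [4 reads]
#5 VA=0x883C0000055 (r,kernel):
  L0 @0x3B[17] → 0x65007  P=1,RW=1,US=1,PS=0
  L1 @0x65[15] → 0x69087  P=1,RW=1,US=1,PS=1
  ⇒ phys 0x69055 (huge @L1)  [2 reads]
#6 VA=0x6808000043C (r,kernel):
  L0 @0x3B[13] → 0x6C007  P=1,RW=1,US=1,PS=0
  L1 @0x6C[2] → 0x6C000  P=0,RW=0,US=0,PS=0
  ✗ PAGE_NOT_PRESENT  [2 reads]

Entries read for #6: 2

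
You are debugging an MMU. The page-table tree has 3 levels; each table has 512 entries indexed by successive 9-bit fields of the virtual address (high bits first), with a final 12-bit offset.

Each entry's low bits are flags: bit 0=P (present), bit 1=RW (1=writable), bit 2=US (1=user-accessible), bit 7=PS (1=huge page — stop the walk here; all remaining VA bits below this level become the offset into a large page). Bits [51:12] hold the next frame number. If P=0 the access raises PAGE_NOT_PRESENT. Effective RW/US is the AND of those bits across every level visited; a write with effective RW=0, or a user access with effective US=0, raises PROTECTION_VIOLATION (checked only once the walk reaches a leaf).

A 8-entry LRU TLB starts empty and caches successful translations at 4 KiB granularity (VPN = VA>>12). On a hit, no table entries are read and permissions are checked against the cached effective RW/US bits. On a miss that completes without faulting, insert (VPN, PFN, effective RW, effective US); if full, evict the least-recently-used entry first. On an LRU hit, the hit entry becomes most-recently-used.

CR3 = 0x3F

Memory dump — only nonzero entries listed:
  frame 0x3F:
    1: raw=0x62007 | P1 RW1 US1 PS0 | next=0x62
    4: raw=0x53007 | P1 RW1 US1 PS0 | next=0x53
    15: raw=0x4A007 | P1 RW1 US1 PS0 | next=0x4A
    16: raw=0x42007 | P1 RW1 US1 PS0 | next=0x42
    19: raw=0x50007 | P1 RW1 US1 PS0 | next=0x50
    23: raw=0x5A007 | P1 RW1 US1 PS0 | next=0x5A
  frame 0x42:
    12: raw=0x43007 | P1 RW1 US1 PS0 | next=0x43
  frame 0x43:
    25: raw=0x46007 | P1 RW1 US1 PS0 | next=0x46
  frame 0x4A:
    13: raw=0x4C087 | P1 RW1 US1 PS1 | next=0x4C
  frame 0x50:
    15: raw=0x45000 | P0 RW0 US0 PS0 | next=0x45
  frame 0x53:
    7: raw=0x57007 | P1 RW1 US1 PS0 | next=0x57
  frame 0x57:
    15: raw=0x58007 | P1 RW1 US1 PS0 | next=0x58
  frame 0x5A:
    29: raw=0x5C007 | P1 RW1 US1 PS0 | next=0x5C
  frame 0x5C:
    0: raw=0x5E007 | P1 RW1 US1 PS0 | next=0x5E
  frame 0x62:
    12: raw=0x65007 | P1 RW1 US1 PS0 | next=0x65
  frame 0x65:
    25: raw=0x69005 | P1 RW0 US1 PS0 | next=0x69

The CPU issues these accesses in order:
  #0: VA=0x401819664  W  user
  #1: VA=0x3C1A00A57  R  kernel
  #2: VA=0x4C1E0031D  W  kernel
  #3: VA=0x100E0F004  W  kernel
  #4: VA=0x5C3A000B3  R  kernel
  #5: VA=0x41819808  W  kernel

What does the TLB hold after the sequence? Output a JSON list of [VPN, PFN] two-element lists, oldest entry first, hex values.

Per-access translation:
#0 VA=0x401819664 (w,user):
  [0] read 0x3F idx=16: raw=0x42007 flags P=1 W=1 U=1 S=0
  [1] read 0x42 idx=12: raw=0x43007 flags P=1 W=1 U=1 S=0
  [2] read 0x43 idx=25: raw=0x46007 flags P=1 W=1 U=1 S=0
  ⇒ phys 0x46664  [3 reads]
#1 VA=0x3C1A00A57 (r,kernel):
  [0] read 0x3F idx=15: raw=0x4A007 flags P=1 W=1 U=1 S=0
  [1] read 0x4A idx=13: raw=0x4C087 flags P=1 W=1 U=1 S=1
  ⇒ phys 0x4CA57 (huge @L1)  [2 reads]
#2 VA=0x4C1E0031D (w,kernel):
  [0] read 0x3F idx=19: raw=0x50007 flags P=1 W=1 U=1 S=0
  [1] read 0x50 idx=15: raw=0x45000 flags P=0 W=0 U=0 S=0
  → PAGE_NOT_PRESENT  (2 entries read)
#3 VA=0x100E0F004 (w,kernel):
  [0] read 0x3F idx=4: raw=0x53007 flags P=1 W=1 U=1 S=0
  [1] read 0x53 idx=7: raw=0x57007 flags P=1 W=1 U=1 S=0
  [2] read 0x57 idx=15: raw=0x58007 flags P=1 W=1 U=1 S=0
  ⇒ phys 0x58004  [3 reads]
#4 VA=0x5C3A000B3 (r,kernel):
  [0] read 0x3F idx=23: raw=0x5A007 flags P=1 W=1 U=1 S=0
  [1] read 0x5A idx=29: raw=0x5C007 flags P=1 W=1 U=1 S=0
  [2] read 0x5C idx=0: raw=0x5E007 flags P=1 W=1 U=1 S=0
  ⇒ phys 0x5E0B3  [3 reads]
#5 VA=0x41819808 (w,kernel):
  [0] read 0x3F idx=1: raw=0x62007 flags P=1 W=1 U=1 S=0
  [1] read 0x62 idx=12: raw=0x65007 flags P=1 W=1 U=1 S=0
  [2] read 0x65 idx=25: raw=0x69005 flags P=1 W=0 U=1 S=0
  → PROTECTION_VIOLATION  (3 entries read)

TLB: [["0x401819", "0x46"], ["0x3C1A00", "0x4C"], ["0x100E0F", "0x58"], ["0x5C3A00", "0x5E"]]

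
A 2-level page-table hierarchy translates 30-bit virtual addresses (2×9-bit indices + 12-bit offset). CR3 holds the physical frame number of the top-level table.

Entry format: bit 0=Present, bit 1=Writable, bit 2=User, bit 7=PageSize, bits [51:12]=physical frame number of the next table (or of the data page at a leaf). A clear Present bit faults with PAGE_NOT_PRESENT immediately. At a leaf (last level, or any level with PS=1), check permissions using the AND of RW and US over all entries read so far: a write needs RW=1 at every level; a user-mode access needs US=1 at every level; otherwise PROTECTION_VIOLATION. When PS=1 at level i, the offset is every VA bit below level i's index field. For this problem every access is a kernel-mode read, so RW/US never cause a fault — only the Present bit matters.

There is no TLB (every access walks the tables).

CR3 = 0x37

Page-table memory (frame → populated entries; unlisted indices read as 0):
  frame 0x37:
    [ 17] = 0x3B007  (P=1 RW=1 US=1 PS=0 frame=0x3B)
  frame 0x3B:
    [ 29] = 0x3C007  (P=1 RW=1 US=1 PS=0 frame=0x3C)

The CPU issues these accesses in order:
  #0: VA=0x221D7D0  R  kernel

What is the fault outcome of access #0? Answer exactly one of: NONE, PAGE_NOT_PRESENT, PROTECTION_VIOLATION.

Trace:
#0 VA=0x221D7D0 (r,kernel):
  L0 @0x37[17] → 0x3B007  P=1,RW=1,US=1,PS=0
  L1 @0x3B[29] → 0x3C007  P=1,RW=1,US=1,PS=0
  → PA=0x3C7D0  (2 entries read)

Access #0 fault: NONE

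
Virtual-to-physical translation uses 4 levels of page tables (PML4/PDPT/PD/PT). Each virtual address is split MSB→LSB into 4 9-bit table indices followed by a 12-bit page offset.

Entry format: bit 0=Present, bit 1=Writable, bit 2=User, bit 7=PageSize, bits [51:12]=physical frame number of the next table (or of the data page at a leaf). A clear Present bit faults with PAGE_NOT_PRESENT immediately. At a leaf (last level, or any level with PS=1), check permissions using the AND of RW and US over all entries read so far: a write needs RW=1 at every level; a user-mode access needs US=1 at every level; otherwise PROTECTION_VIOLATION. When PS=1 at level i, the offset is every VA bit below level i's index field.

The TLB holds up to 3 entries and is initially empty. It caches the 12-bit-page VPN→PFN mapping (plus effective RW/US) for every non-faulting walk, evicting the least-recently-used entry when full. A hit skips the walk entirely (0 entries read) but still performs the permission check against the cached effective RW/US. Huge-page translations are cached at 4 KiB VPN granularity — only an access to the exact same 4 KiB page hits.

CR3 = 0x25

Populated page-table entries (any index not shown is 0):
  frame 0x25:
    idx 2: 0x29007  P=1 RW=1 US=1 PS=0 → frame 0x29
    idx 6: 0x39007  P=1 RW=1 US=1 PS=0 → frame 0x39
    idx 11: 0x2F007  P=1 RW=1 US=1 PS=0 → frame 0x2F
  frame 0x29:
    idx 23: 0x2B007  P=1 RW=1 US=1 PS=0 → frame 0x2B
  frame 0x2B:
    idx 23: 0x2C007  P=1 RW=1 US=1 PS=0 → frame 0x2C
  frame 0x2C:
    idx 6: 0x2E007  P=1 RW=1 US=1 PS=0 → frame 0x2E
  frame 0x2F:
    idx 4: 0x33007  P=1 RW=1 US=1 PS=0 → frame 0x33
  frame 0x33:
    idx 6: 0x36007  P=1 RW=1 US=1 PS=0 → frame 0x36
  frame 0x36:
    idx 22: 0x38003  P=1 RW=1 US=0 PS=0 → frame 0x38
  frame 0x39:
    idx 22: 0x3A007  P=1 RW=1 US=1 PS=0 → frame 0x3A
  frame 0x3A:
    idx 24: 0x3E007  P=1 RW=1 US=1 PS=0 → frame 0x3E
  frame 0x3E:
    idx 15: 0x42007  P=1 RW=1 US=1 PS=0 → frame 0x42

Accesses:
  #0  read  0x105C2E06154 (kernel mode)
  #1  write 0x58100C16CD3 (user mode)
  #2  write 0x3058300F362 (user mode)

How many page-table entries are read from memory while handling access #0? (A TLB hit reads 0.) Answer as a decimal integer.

Per-access translation:
#0 VA=0x105C2E06154 (r,kernel):
  L0 @0x25[2] → 0x29007  P=1,RW=1,US=1,PS=0
  L1 @0x29[23] → 0x2B007  P=1,RW=1,US=1,PS=0
  L2 @0x2B[23] → 0x2C007  P=1,RW=1,US=1,PS=0
  L3 @0x2C[6] → 0x2E007  P=1,RW=1,US=1,PS=0
  → PA=0x2E154  (4 entries read)
#1 VA=0x58100C16CD3 (w,user):
  L0 @0x25[11] → 0x2F007  P=1,RW=1,US=1,PS=0
  L1 @0x2F[4] → 0x33007  P=1,RW=1,US=1,PS=0
  L2 @0x33[6] → 0x36007  P=1,RW=1,US=1,PS=0
  L3 @0x36[22] → 0x38003  P=1,RW=1,US=0,PS=0
  ✗ PROTECTION_VIOLATION  [4 reads]
#2 VA=0x3058300F362 (w,user):
  L0 @0x25[6] → 0x39007  P=1,RW=1,US=1,PS=0
  L1 @0x39[22] → 0x3A007  P=1,RW=1,US=1,PS=0
  L2 @0x3A[24] → 0x3E007  P=1,RW=1,US=1,PS=0
  L3 @0x3E[15] → 0x42007  P=1,RW=1,US=1,PS=0
  → PA=0x42362  (4 entries read)

Entries read for #0: 4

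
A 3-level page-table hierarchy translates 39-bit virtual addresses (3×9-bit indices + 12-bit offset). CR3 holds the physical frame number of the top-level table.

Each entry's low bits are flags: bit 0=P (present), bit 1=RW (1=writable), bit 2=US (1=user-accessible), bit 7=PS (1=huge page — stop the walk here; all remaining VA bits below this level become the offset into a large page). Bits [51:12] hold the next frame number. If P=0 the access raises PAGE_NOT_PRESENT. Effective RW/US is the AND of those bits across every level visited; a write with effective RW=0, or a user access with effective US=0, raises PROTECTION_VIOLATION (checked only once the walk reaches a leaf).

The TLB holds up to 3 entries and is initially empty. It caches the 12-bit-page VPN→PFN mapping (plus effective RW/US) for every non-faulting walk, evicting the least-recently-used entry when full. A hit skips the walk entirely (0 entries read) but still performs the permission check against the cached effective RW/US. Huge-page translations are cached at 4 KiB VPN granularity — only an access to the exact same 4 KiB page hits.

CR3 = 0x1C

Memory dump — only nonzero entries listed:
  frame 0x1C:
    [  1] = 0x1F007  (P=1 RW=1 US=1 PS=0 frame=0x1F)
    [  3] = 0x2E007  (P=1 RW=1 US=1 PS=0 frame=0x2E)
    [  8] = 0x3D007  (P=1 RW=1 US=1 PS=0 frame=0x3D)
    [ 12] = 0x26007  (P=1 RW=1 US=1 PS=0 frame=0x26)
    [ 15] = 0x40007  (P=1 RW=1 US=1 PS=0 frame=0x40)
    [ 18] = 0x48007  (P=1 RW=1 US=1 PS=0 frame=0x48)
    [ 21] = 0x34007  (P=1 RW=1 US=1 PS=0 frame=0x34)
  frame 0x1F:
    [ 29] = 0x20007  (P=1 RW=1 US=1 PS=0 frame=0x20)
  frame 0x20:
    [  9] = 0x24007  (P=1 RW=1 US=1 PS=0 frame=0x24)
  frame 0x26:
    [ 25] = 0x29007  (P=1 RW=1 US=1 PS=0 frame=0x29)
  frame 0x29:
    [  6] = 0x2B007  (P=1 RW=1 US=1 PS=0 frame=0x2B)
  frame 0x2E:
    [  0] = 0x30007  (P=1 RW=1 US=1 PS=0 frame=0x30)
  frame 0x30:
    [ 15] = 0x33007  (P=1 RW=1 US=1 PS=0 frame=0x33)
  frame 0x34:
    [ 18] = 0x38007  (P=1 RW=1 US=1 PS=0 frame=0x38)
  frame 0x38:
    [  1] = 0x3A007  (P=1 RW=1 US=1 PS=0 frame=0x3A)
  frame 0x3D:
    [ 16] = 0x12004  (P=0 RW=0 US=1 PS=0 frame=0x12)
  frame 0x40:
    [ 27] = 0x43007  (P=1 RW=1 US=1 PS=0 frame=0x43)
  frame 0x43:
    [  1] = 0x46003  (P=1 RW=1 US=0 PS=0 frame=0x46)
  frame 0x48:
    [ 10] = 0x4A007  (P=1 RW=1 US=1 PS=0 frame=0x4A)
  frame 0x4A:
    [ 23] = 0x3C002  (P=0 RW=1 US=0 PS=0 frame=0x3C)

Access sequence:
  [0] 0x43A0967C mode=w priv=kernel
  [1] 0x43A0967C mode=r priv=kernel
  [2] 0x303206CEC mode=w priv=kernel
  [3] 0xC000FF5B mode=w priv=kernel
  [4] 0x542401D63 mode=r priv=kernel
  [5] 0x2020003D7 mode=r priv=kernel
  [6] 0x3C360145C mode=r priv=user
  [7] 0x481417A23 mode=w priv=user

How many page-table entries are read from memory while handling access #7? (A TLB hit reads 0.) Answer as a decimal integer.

Walk each access:
#0 VA=0x43A0967C (w,kernel):
  L0: frame=0x1C idx=1 entry=0x1F007 [P=1 RW=1 US=1 PS=0]
  L1: frame=0x1F idx=29 entry=0x20007 [P=1 RW=1 US=1 PS=0]
  L2: frame=0x20 idx=9 entry=0x24007 [P=1 RW=1 US=1 PS=0]
  → PA=0x2467C  (3 entries read)
#1 VA=0x43A0967C (r,kernel):
  TLB hit vpn=0x43A09 → PA=0x2467C
#2 VA=0x303206CEC (w,kernel):
  L0: frame=0x1C idx=12 entry=0x26007 [P=1 RW=1 US=1 PS=0]
  L1: frame=0x26 idx=25 entry=0x29007 [P=1 RW=1 US=1 PS=0]
  L2: frame=0x29 idx=6 entry=0x2B007 [P=1 RW=1 US=1 PS=0]
  → PA=0x2BCEC  (3 entries read)
#3 VA=0xC000FF5B (w,kernel):
  L0: frame=0x1C idx=3 entry=0x2E007 [P=1 RW=1 US=1 PS=0]
  L1: frame=0x2E idx=0 entry=0x30007 [P=1 RW=1 US=1 PS=0]
  L2: frame=0x30 idx=15 entry=0x33007 [P=1 RW=1 US=1 PS=0]
  → PA=0x33F5B  (3 entries read)
#4 VA=0x542401D63 (r,kernel):
  L0: frame=0x1C idx=21 entry=0x34007 [P=1 RW=1 US=1 PS=0]
  L1: frame=0x34 idx=18 entry=0x38007 [P=1 RW=1 US=1 PS=0]
  L2: frame=0x38 idx=1 entry=0x3A007 [P=1 RW=1 US=1 PS=0]
  → PA=0x3AD63  (3 entries read)
#5 VA=0x2020003D7 (r,kernel):
  L0: frame=0x1C idx=8 entry=0x3D007 [P=1 RW=1 US=1 PS=0]
  L1: frame=0x3D idx=16 entry=0x12004 [P=0 RW=0 US=1 PS=0]
  → PAGE_NOT_PRESENT  (2 entries read)
#6 VA=0x3C360145C (r,user):
  L0: frame=0x1C idx=15 entry=0x40007 [P=1 RW=1 US=1 PS=0]
  L1: frame=0x40 idx=27 entry=0x43007 [P=1 RW=1 US=1 PS=0]
  L2: frame=0x43 idx=1 entry=0x46003 [P=1 RW=1 US=0 PS=0]
  → PROTECTION_VIOLATION  (3 entries read)
#7 VA=0x481417A23 (w,user):
  L0: frame=0x1C idx=18 entry=0x48007 [P=1 RW=1 US=1 PS=0]
  L1: frame=0x48 idx=10 entry=0x4A007 [P=1 RW=1 US=1 PS=0]
  L2: frame=0x4A idx=23 entry=0x3C002 [P=0 RW=1 US=0 PS=0]
  → PAGE_NOT_PRESENT  (3 entries read)

Entries read for #7: 3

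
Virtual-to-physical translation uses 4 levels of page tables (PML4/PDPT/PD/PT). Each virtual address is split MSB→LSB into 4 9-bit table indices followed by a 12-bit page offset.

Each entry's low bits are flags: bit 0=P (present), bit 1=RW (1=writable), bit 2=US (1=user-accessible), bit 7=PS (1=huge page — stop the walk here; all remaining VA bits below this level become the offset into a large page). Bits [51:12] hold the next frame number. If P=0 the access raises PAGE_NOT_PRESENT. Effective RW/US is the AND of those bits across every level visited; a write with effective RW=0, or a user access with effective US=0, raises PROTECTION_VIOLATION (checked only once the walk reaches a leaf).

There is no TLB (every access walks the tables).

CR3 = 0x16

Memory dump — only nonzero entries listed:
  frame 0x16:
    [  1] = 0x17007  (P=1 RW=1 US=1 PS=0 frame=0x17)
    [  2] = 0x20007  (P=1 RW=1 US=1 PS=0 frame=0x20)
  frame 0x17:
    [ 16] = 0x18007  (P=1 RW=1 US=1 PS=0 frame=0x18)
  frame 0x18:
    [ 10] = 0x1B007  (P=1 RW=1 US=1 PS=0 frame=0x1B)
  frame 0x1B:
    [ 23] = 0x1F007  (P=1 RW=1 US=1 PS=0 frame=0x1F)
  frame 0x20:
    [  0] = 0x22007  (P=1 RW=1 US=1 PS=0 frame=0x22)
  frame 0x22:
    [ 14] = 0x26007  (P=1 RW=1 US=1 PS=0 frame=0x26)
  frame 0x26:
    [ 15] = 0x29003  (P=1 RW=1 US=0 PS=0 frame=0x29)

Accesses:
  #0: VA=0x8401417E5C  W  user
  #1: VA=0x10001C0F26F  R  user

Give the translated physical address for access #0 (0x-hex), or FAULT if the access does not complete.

Per-access translation:
#0 VA=0x8401417E5C (w,user):
  lvl0: tbl 0x16, slot 1 ⇒ 0x17007 (P1/RW1/US1/PS0)
  lvl1: tbl 0x17, slot 16 ⇒ 0x18007 (P1/RW1/US1/PS0)
  lvl2: tbl 0x18, slot 10 ⇒ 0x1B007 (P1/RW1/US1/PS0)
  lvl3: tbl 0x1B, slot 23 ⇒ 0x1F007 (P1/RW1/US1/PS0)
  → PA=0x1FE5C  (4 entries read)
#1 VA=0x10001C0F26F (r,user):
  lvl0: tbl 0x16, slot 2 ⇒ 0x20007 (P1/RW1/US1/PS0)
  lvl1: tbl 0x20, slot 0 ⇒ 0x22007 (P1/RW1/US1/PS0)
  lvl2: tbl 0x22, slot 14 ⇒ 0x26007 (P1/RW1/US1/PS0)
  lvl3: tbl 0x26, slot 15 ⇒ 0x29003 (P1/RW1/US0/PS0)
  ⇒ fault: PROTECTION_VIOLATION  — 4 lookups

Access #0 PA: 0x1FE5C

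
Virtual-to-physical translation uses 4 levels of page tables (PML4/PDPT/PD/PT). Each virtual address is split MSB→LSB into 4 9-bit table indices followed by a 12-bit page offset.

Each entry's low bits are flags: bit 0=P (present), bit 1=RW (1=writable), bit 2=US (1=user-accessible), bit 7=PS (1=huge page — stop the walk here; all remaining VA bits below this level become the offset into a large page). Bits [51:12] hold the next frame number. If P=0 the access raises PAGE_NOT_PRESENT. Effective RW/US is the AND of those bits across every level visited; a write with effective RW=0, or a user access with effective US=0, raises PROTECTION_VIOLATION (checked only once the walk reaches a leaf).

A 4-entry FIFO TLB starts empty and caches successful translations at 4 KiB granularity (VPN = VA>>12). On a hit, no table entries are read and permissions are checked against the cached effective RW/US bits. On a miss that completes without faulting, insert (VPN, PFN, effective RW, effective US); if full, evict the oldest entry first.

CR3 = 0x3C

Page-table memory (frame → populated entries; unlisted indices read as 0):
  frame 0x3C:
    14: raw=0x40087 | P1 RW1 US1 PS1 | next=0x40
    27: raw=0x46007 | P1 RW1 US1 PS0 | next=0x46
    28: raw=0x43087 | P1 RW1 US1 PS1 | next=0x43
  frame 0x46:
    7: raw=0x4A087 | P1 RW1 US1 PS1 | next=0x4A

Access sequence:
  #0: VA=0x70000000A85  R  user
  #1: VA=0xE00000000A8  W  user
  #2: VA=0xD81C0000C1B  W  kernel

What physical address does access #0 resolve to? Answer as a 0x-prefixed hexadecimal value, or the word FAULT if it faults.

Trace:
#0 VA=0x70000000A85 (r,user):
  L0 @0x3C[14] → 0x40087  P=1,RW=1,US=1,PS=1
  ⇒ phys 0x40A85 (huge @L0)  [1 reads]
#1 VA=0xE00000000A8 (w,user):
  L0 @0x3C[28] → 0x43087  P=1,RW=1,US=1,PS=1
  ⇒ phys 0x430A8 (huge @L0)  [1 reads]
#2 VA=0xD81C0000C1B (w,kernel):
  L0 @0x3C[27] → 0x46007  P=1,RW=1,US=1,PS=0
  L1 @0x46[7] → 0x4A087  P=1,RW=1,US=1,PS=1
  ⇒ phys 0x4AC1B (huge @L1)  [2 reads]

Access #0 PA: 0x40A85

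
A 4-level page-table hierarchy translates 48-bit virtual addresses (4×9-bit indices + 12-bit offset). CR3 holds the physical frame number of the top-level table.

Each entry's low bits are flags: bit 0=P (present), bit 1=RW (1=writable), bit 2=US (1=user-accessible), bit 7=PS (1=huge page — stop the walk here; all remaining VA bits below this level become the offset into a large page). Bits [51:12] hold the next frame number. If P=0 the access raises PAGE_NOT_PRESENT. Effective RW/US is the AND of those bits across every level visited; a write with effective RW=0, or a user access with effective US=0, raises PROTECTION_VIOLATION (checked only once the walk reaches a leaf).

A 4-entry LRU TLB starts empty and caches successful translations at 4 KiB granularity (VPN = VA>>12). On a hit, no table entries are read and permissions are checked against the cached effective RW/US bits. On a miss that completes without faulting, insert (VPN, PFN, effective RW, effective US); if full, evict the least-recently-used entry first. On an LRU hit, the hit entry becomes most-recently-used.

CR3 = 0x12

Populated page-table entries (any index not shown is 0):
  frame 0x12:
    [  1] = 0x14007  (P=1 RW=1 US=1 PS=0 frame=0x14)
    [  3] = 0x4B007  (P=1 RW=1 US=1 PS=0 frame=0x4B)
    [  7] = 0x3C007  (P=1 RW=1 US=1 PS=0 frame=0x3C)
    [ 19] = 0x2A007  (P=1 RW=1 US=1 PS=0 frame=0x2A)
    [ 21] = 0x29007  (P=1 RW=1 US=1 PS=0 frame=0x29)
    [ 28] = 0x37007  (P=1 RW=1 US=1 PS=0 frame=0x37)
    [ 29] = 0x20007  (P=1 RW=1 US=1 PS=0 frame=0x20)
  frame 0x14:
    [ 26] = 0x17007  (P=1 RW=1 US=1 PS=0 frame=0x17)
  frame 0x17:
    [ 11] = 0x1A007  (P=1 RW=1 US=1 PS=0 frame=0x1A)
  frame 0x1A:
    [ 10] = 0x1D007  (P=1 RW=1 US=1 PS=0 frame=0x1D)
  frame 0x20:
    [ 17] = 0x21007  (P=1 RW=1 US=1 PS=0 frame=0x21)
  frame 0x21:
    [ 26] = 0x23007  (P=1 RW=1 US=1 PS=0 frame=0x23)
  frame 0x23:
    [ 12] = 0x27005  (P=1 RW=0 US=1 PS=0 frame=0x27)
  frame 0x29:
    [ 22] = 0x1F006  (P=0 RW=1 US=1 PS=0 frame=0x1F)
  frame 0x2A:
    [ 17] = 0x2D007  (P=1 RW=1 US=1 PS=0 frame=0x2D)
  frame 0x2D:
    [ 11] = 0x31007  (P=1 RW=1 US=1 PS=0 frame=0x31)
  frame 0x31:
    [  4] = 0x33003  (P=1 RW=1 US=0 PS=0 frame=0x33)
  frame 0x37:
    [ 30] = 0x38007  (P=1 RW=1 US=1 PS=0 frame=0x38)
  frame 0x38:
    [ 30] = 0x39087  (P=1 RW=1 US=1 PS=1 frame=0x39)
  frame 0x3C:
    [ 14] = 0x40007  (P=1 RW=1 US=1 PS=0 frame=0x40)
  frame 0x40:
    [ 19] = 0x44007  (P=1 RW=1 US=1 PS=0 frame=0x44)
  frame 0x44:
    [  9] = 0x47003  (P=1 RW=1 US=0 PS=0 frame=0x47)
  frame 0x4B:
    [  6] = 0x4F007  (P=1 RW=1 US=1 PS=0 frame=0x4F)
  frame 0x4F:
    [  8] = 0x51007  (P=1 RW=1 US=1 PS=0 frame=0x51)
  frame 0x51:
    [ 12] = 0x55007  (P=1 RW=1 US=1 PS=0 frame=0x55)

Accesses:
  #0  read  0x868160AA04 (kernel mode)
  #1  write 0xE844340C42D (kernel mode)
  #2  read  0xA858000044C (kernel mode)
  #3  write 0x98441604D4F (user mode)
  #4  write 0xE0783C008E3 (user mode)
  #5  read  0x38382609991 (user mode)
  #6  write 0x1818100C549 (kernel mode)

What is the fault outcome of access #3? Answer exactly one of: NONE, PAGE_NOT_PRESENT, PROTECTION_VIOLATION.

Walk each access:
#0 VA=0x868160AA04 (r,kernel):
  L0: frame=0x12 idx=1 entry=0x14007 [P=1 RW=1 US=1 PS=0]
  L1: frame=0x14 idx=26 entry=0x17007 [P=1 RW=1 US=1 PS=0]
  L2: frame=0x17 idx=11 entry=0x1A007 [P=1 RW=1 US=1 PS=0]
  L3: frame=0x1A idx=10 entry=0x1D007 [P=1 RW=1 US=1 PS=0]
  ⇒ phys 0x1DA04  [4 reads]
#1 VA=0xE844340C42D (w,kernel):
  L0: frame=0x12 idx=29 entry=0x20007 [P=1 RW=1 US=1 PS=0]
  L1: frame=0x20 idx=17 entry=0x21007 [P=1 RW=1 US=1 PS=0]
  L2: frame=0x21 idx=26 entry=0x23007 [P=1 RW=1 US=1 PS=0]
  L3: frame=0x23 idx=12 entry=0x27005 [P=1 RW=0 US=1 PS=0]
  ✗ PROTECTION_VIOLATION  [4 reads]
#2 VA=0xA858000044C (r,kernel):
  L0: frame=0x12 idx=21 entry=0x29007 [P=1 RW=1 US=1 PS=0]
  L1: frame=0x29 idx=22 entry=0x1F006 [P=0 RW=1 US=1 PS=0]
  ✗ PAGE_NOT_PRESENT  [2 reads]
#3 VA=0x98441604D4F (w,user):
  L0: frame=0x12 idx=19 entry=0x2A007 [P=1 RW=1 US=1 PS=0]
  L1: frame=0x2A idx=17 entry=0x2D007 [P=1 RW=1 US=1 PS=0]
  L2: frame=0x2D idx=11 entry=0x31007 [P=1 RW=1 US=1 PS=0]
  L3: frame=0x31 idx=4 entry=0x33003 [P=1 RW=1 US=0 PS=0]
  ✗ PROTECTION_VIOLATION  [4 reads]
#4 VA=0xE0783C008E3 (w,user):
  L0: frame=0x12 idx=28 entry=0x37007 [P=1 RW=1 US=1 PS=0]
  L1: frame=0x37 idx=30 entry=0x38007 [P=1 RW=1 US=1 PS=0]
  L2: frame=0x38 idx=30 entry=0x39087 [P=1 RW=1 US=1 PS=1]
  ⇒ phys 0x398E3 (huge @L2)  [3 reads]
#5 VA=0x38382609991 (r,user):
  L0: frame=0x12 idx=7 entry=0x3C007 [P=1 RW=1 US=1 PS=0]
  L1: frame=0x3C idx=14 entry=0x40007 [P=1 RW=1 US=1 PS=0]
  L2: frame=0x40 idx=19 entry=0x44007 [P=1 RW=1 US=1 PS=0]
  L3: frame=0x44 idx=9 entry=0x47003 [P=1 RW=1 US=0 PS=0]
  ✗ PROTECTION_VIOLATION  [4 reads]
#6 VA=0x1818100C549 (w,kernel):
  L0: frame=0x12 idx=3 entry=0x4B007 [P=1 RW=1 US=1 PS=0]
  L1: frame=0x4B idx=6 entry=0x4F007 [P=1 RW=1 US=1 PS=0]
  L2: frame=0x4F idx=8 entry=0x51007 [P=1 RW=1 US=1 PS=0]
  L3: frame=0x51 idx=12 entry=0x55007 [P=1 RW=1 US=1 PS=0]
  ⇒ phys 0x55549  [4 reads]

Access #3 fault: PROTECTION_VIOLATION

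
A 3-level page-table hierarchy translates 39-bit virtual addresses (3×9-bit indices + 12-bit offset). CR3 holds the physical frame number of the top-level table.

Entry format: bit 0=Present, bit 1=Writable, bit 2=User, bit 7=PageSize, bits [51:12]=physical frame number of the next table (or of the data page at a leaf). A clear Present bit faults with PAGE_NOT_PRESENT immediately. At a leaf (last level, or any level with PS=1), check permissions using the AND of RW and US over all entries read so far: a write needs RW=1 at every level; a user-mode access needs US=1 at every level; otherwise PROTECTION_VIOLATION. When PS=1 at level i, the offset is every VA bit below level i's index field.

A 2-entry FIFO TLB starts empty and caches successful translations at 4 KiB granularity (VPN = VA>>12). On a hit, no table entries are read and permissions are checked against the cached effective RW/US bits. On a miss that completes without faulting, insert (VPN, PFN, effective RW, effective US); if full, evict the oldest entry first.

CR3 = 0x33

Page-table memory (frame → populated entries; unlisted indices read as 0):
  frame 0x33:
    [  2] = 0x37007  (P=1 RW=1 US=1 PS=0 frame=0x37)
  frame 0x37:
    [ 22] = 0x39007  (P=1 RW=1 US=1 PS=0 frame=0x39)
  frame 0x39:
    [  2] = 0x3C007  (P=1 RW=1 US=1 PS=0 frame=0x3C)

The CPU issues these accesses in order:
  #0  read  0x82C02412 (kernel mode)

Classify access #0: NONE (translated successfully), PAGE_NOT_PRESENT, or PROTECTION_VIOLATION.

Walk each access:
#0 VA=0x82C02412 (r,kernel):
  L0 @0x33[2] → 0x37007  P=1,RW=1,US=1,PS=0
  L1 @0x37[22] → 0x39007  P=1,RW=1,US=1,PS=0
  L2 @0x39[2] → 0x3C007  P=1,RW=1,US=1,PS=0
  ✓ 0x3C412  — 3 lookups

Access #0 fault: NONE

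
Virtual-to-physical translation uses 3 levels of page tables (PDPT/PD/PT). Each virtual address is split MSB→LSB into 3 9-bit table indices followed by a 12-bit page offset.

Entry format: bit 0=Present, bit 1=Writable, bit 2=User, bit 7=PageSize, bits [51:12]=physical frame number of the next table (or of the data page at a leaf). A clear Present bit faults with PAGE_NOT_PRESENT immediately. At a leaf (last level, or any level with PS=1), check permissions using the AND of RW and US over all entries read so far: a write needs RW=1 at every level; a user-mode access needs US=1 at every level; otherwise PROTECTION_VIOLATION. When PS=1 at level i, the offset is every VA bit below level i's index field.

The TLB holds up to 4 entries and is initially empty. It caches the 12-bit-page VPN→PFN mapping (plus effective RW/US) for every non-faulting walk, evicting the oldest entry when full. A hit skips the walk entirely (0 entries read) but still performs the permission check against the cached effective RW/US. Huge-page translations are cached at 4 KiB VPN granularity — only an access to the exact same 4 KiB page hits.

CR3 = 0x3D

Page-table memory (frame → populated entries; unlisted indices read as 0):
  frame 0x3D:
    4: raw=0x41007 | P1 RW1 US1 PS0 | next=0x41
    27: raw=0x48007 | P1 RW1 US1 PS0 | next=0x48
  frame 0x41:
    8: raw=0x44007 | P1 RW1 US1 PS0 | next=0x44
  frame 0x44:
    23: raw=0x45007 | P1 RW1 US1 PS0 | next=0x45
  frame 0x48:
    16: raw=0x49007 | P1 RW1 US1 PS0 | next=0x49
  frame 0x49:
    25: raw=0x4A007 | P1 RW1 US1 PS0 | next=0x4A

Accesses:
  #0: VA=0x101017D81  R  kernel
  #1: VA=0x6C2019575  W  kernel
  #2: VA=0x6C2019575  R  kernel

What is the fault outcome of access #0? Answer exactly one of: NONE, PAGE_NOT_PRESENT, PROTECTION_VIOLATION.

Trace:
#0 VA=0x101017D81 (r,kernel):
  L0 @0x3D[4] → 0x41007  P=1,RW=1,US=1,PS=0
  L1 @0x41[8] → 0x44007  P=1,RW=1,US=1,PS=0
  L2 @0x44[23] → 0x45007  P=1,RW=1,US=1,PS=0
  → PA=0x45D81  (3 entries read)
#1 VA=0x6C2019575 (w,kernel):
  L0 @0x3D[27] → 0x48007  P=1,RW=1,US=1,PS=0
  L1 @0x48[16] → 0x49007  P=1,RW=1,US=1,PS=0
  L2 @0x49[25] → 0x4A007  P=1,RW=1,US=1,PS=0
  → PA=0x4A575  (3 entries read)
#2 VA=0x6C2019575 (r,kernel):
  TLB hit vpn=0x6C2019 → PA=0x4A575

Access #0 fault: NONE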